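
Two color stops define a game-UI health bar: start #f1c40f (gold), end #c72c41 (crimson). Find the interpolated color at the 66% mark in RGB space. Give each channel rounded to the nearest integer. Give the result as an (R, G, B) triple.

#f1c40f → (241, 196, 15); #c72c41 → (199, 44, 65).
66% corresponds to t = 0.66.
R = 241 + 0.66 × (199 − 241) = 241 + 0.66 × -42 = 213.28 → 213
G = 196 + 0.66 × (44 − 196) = 196 + 0.66 × -152 = 95.68 → 96
B = 15 + 0.66 × (65 − 15) = 15 + 0.66 × 50 = 48 → 48
So the blended color is (213, 96, 48), about #d56030.

(213, 96, 48)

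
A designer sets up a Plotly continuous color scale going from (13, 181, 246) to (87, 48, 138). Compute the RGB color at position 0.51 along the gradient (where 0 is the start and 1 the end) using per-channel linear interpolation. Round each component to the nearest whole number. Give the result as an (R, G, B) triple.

(51, 113, 191)

R = 13 + 0.51 × (87 − 13) = 13 + 0.51 × 74 = 50.74 → 51
G = 181 + 0.51 × (48 − 181) = 181 + 0.51 × -133 = 113.17 → 113
B = 246 + 0.51 × (138 − 246) = 246 + 0.51 × -108 = 190.92 → 191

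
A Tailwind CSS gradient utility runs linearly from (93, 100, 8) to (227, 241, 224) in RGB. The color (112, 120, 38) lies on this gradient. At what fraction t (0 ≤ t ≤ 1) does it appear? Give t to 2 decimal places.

0.14

Invert the lerp on the B channel (largest span, 216): t = (38 − 8) / (224 − 8) = 30/216 = 0.13889.
Check on R: (112 − 93)/(227 − 93) = 0.1418 ✓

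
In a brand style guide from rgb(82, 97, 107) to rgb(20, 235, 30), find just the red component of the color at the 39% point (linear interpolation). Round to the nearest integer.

58

R = 82 + 0.39 × (20 − 82) = 57.82 → 58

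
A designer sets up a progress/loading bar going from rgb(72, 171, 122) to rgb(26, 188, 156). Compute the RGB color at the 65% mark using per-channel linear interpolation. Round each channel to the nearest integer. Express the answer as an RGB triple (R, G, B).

(42, 182, 144)

65% corresponds to t = 0.65.
R = 72 + 0.65 × (26 − 72) = 72 + 0.65 × -46 = 42.1 → 42
G = 171 + 0.65 × (188 − 171) = 171 + 0.65 × 17 = 182.05 → 182
B = 122 + 0.65 × (156 − 122) = 122 + 0.65 × 34 = 144.1 → 144
So the blended color is (42, 182, 144), about #2ab690.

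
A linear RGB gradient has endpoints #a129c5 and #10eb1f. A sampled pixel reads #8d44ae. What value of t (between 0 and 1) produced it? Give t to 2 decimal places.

Invert the lerp on the G channel (largest span, 194): t = (68 − 41) / (235 − 41) = 27/194 = 0.13918.
Check on R: (141 − 161)/(16 − 161) = 0.1379 ✓

0.14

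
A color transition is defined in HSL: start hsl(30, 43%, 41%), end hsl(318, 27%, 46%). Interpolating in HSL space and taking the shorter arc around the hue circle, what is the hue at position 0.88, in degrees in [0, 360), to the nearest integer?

327

Hue: 318 − 30 = 288°, but |288| > 180 so the shorter arc goes the other way: Δh = 288 − 360 = -72°.
H = 30 + 0.88 × (-72) = -33.36 → -33 → -33 mod 360 = 327°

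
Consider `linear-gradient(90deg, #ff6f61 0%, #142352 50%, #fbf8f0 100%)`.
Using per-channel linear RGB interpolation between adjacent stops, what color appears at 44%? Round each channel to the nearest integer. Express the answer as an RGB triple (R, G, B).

(48, 44, 84)

44% lies between the 0% and 50% stops, so the local fraction is t = (44 − 0)/(50 − 0) = 44/50 ≈ 0.88.
#ff6f61 → (255, 111, 97); #142352 → (20, 35, 82).
R = 255 + 0.88 × (20 − 255) = 48.2 → 48
G = 111 + 0.88 × (35 − 111) = 44.12 → 44
B = 97 + 0.88 × (82 − 97) = 83.8 → 84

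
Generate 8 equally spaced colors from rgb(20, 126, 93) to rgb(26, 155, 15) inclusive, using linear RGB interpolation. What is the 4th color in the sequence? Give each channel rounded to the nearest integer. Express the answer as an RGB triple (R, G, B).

(23, 138, 60)

With 8 swatches and endpoints inclusive, swatch 4 sits at t = (4 − 1)/(8 − 1) = 3/7 ≈ 0.4286.
R = 20 + 0.4286 × (26 − 20) = 22.572 → 23
G = 126 + 0.4286 × (155 − 126) = 138.429 → 138
B = 93 + 0.4286 × (15 − 93) = 59.569 → 60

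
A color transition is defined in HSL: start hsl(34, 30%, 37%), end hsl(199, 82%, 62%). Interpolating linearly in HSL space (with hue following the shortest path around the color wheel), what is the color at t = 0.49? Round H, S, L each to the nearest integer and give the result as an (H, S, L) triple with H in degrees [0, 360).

Hue arc: Δh = 199 − 34 = 165° (|Δh| ≤ 180, already the shorter path).
H = 34 + 0.49 × (165) = 114.85 → 115°
S = 30 + 0.49 × (82 − 30) = 55.48 → 55%
L = 37 + 0.49 × (62 − 37) = 49.25 → 49%

(115, 55, 49)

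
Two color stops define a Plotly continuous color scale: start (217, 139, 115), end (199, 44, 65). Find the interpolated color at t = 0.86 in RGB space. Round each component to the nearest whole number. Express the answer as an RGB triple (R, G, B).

(202, 57, 72)

R = 217 + 0.86 × (199 − 217) = 217 + 0.86 × -18 = 201.52 → 202
G = 139 + 0.86 × (44 − 139) = 139 + 0.86 × -95 = 57.3 → 57
B = 115 + 0.86 × (65 − 115) = 115 + 0.86 × -50 = 72 → 72
So the blended color is (202, 57, 72), about #ca3948.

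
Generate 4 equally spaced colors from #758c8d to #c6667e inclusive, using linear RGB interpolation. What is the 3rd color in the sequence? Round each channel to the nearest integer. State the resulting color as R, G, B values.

With 4 swatches and endpoints inclusive, swatch 3 sits at t = (3 − 1)/(4 − 1) = 2/3 ≈ 0.6667.
#758c8d → (117, 140, 141); #c6667e → (198, 102, 126).
R = 117 + 0.6667 × (198 − 117) = 171.003 → 171
G = 140 + 0.6667 × (102 − 140) = 114.665 → 115
B = 141 + 0.6667 × (126 − 141) = 131 → 131

(171, 115, 131)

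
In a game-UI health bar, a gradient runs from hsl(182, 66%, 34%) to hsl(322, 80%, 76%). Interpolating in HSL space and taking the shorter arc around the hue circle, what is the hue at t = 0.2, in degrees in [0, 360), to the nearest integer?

Hue arc: Δh = 322 − 182 = 140° (|Δh| ≤ 180, already the shorter path).
H = 182 + 0.2 × (140) = 210 → 210°

210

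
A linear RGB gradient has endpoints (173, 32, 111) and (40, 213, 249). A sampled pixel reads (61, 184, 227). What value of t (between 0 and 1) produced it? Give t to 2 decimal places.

Invert the lerp on the G channel (largest span, 181): t = (184 − 32) / (213 − 32) = 152/181 = 0.83978.
Check on R: (61 − 173)/(40 − 173) = 0.8421 ✓

0.84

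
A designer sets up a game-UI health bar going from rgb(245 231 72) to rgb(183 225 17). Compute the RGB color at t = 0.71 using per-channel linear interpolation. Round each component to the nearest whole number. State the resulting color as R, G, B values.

R = 245 + 0.71 × (183 − 245) = 245 + 0.71 × -62 = 200.98 → 201
G = 231 + 0.71 × (225 − 231) = 231 + 0.71 × -6 = 226.74 → 227
B = 72 + 0.71 × (17 − 72) = 72 + 0.71 × -55 = 32.95 → 33

(201, 227, 33)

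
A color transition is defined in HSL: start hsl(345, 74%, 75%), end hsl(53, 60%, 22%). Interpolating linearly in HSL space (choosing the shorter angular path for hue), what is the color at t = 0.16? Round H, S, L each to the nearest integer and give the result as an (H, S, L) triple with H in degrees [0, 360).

(356, 72, 67)

Hue: 53 − 345 = -292°, but |-292| > 180 so the shorter arc goes the other way: Δh = -292 + 360 = 68°.
H = 345 + 0.16 × (68) = 355.88 → 356°
S = 74 + 0.16 × (60 − 74) = 71.76 → 72%
L = 75 + 0.16 × (22 − 75) = 66.52 → 67%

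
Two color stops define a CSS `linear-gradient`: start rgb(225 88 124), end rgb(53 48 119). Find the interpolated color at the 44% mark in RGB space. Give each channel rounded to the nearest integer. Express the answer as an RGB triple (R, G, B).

(149, 70, 122)

44% corresponds to t = 0.44.
R = 225 + 0.44 × (53 − 225) = 225 + 0.44 × -172 = 149.32 → 149
G = 88 + 0.44 × (48 − 88) = 88 + 0.44 × -40 = 70.4 → 70
B = 124 + 0.44 × (119 − 124) = 124 + 0.44 × -5 = 121.8 → 122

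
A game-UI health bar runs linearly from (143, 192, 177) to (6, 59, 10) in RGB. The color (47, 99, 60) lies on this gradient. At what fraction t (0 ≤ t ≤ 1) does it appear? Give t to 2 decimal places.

Invert the lerp on the B channel (largest span, 167): t = (60 − 177) / (10 − 177) = -117/-167 = 0.7006.
Check on R: (47 − 143)/(6 − 143) = 0.7007 ✓

0.70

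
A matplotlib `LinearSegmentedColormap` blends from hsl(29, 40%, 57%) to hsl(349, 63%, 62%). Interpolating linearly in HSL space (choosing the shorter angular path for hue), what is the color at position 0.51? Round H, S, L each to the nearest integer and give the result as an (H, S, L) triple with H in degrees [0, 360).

(9, 52, 60)

Hue: 349 − 29 = 320°, but |320| > 180 so the shorter arc goes the other way: Δh = 320 − 360 = -40°.
H = 29 + 0.51 × (-40) = 8.6 → 9°
S = 40 + 0.51 × (63 − 40) = 51.73 → 52%
L = 57 + 0.51 × (62 − 57) = 59.55 → 60%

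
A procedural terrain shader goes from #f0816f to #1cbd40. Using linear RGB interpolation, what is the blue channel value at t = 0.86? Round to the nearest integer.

71

B₁ = 111 (from #f0816f), B₂ = 64 (from #1cbd40).
B = 111 + 0.86 × (64 − 111) = 70.58 → 71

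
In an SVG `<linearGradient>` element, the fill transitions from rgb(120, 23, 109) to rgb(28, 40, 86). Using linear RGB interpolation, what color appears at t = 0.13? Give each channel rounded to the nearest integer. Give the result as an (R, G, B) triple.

(108, 25, 106)

R = 120 + 0.13 × (28 − 120) = 120 + 0.13 × -92 = 108.04 → 108
G = 23 + 0.13 × (40 − 23) = 23 + 0.13 × 17 = 25.21 → 25
B = 109 + 0.13 × (86 − 109) = 109 + 0.13 × -23 = 106.01 → 106
So the blended color is (108, 25, 106), about #6c196a.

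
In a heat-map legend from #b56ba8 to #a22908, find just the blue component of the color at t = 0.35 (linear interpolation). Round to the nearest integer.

B₁ = 168 (from #b56ba8), B₂ = 8 (from #a22908).
B = 168 + 0.35 × (8 − 168) = 112 → 112

112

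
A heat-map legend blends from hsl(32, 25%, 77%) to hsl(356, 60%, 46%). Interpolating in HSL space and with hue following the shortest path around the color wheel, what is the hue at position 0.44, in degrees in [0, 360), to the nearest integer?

Hue: 356 − 32 = 324°, but |324| > 180 so the shorter arc goes the other way: Δh = 324 − 360 = -36°.
H = 32 + 0.44 × (-36) = 16.16 → 16°

16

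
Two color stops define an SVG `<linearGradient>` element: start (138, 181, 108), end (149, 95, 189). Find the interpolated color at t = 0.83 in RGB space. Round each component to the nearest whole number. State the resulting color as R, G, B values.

(147, 110, 175)

R = 138 + 0.83 × (149 − 138) = 138 + 0.83 × 11 = 147.13 → 147
G = 181 + 0.83 × (95 − 181) = 181 + 0.83 × -86 = 109.62 → 110
B = 108 + 0.83 × (189 − 108) = 108 + 0.83 × 81 = 175.23 → 175
So the blended color is (147, 110, 175), about #936eaf.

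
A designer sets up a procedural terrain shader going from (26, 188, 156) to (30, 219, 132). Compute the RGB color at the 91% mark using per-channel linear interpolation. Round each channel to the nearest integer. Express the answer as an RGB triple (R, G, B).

91% corresponds to t = 0.91.
R = 26 + 0.91 × (30 − 26) = 26 + 0.91 × 4 = 29.64 → 30
G = 188 + 0.91 × (219 − 188) = 188 + 0.91 × 31 = 216.21 → 216
B = 156 + 0.91 × (132 − 156) = 156 + 0.91 × -24 = 134.16 → 134

(30, 216, 134)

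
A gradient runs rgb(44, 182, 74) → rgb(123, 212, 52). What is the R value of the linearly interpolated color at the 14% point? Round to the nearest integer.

55

R = 44 + 0.14 × (123 − 44) = 55.06 → 55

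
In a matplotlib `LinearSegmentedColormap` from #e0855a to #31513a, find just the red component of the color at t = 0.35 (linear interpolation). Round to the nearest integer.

R₁ = 224 (from #e0855a), R₂ = 49 (from #31513a).
R = 224 + 0.35 × (49 − 224) = 162.75 → 163

163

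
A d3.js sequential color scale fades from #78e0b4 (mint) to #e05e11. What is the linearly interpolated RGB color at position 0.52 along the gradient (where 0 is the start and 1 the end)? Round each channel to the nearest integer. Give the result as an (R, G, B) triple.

(174, 156, 95)

#78e0b4 → (120, 224, 180); #e05e11 → (224, 94, 17).
R = 120 + 0.52 × (224 − 120) = 120 + 0.52 × 104 = 174.08 → 174
G = 224 + 0.52 × (94 − 224) = 224 + 0.52 × -130 = 156.4 → 156
B = 180 + 0.52 × (17 − 180) = 180 + 0.52 × -163 = 95.24 → 95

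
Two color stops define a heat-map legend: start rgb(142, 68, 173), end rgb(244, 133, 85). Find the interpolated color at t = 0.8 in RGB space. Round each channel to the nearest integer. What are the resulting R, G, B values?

(224, 120, 103)

R = 142 + 0.8 × (244 − 142) = 142 + 0.8 × 102 = 223.6 → 224
G = 68 + 0.8 × (133 − 68) = 68 + 0.8 × 65 = 120 → 120
B = 173 + 0.8 × (85 − 173) = 173 + 0.8 × -88 = 102.6 → 103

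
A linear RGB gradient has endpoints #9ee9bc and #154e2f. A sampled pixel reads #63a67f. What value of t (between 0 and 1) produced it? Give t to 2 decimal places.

0.43

Invert the lerp on the G channel (largest span, 155): t = (166 − 233) / (78 − 233) = -67/-155 = 0.43226.
Check on R: (99 − 158)/(21 − 158) = 0.4307 ✓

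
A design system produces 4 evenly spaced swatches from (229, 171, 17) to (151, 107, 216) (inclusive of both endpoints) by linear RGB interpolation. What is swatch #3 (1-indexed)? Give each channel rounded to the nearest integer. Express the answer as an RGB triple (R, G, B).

With 4 swatches and endpoints inclusive, swatch 3 sits at t = (3 − 1)/(4 − 1) = 2/3 ≈ 0.6667.
R = 229 + 0.6667 × (151 − 229) = 176.997 → 177
G = 171 + 0.6667 × (107 − 171) = 128.331 → 128
B = 17 + 0.6667 × (216 − 17) = 149.673 → 150

(177, 128, 150)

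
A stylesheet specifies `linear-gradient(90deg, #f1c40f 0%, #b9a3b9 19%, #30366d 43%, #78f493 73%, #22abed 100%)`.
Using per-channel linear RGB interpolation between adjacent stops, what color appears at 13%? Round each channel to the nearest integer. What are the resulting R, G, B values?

(203, 173, 131)

13% lies between the 0% and 19% stops, so the local fraction is t = (13 − 0)/(19 − 0) = 13/19 ≈ 0.6842.
#f1c40f → (241, 196, 15); #b9a3b9 → (185, 163, 185).
R = 241 + 0.6842 × (185 − 241) = 202.685 → 203
G = 196 + 0.6842 × (163 − 196) = 173.421 → 173
B = 15 + 0.6842 × (185 − 15) = 131.314 → 131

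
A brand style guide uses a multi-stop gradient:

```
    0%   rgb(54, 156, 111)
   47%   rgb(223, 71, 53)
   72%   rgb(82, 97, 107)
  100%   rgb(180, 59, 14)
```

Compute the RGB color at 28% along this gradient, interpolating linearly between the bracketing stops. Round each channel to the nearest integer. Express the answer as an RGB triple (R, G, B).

28% lies between the 0% and 47% stops, so the local fraction is t = (28 − 0)/(47 − 0) = 28/47 ≈ 0.5957.
R = 54 + 0.5957 × (223 − 54) = 154.673 → 155
G = 156 + 0.5957 × (71 − 156) = 105.365 → 105
B = 111 + 0.5957 × (53 − 111) = 76.449 → 76

(155, 105, 76)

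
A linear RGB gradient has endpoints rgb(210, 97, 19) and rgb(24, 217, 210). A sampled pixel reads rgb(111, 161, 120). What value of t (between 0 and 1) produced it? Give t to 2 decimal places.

0.53

Invert the lerp on the B channel (largest span, 191): t = (120 − 19) / (210 − 19) = 101/191 = 0.5288.
Check on R: (111 − 210)/(24 − 210) = 0.5323 ✓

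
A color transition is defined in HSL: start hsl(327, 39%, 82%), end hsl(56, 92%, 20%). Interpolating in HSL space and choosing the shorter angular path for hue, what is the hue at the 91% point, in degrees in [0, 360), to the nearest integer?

Hue: 56 − 327 = -271°, but |-271| > 180 so the shorter arc goes the other way: Δh = -271 + 360 = 89°.
H = 327 + 0.91 × (89) = 407.99 → 408 → 408 mod 360 = 48°

48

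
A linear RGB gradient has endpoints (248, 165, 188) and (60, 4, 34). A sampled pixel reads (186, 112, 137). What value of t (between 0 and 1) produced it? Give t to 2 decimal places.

Invert the lerp on the R channel (largest span, 188): t = (186 − 248) / (60 − 248) = -62/-188 = 0.32979.
Check on G: (112 − 165)/(4 − 165) = 0.3292 ✓

0.33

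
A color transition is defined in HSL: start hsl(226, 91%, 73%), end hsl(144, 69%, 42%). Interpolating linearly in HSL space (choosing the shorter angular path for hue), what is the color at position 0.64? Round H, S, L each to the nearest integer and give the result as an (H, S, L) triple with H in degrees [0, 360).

(174, 77, 53)

Hue arc: Δh = 144 − 226 = -82° (|Δh| ≤ 180, already the shorter path).
H = 226 + 0.64 × (-82) = 173.52 → 174°
S = 91 + 0.64 × (69 − 91) = 76.92 → 77%
L = 73 + 0.64 × (42 − 73) = 53.16 → 53%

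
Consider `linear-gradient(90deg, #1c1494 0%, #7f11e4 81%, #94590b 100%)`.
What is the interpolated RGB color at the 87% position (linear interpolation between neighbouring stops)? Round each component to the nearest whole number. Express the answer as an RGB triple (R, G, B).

(134, 40, 159)

87% lies between the 81% and 100% stops, so the local fraction is t = (87 − 81)/(100 − 81) = 6/19 ≈ 0.3158.
#7f11e4 → (127, 17, 228); #94590b → (148, 89, 11).
R = 127 + 0.3158 × (148 − 127) = 133.632 → 134
G = 17 + 0.3158 × (89 − 17) = 39.738 → 40
B = 228 + 0.3158 × (11 − 228) = 159.471 → 159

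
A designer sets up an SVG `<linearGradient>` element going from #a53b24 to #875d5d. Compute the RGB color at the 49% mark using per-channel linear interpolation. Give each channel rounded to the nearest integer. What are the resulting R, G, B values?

(150, 76, 64)

#a53b24 → (165, 59, 36); #875d5d → (135, 93, 93).
49% corresponds to t = 0.49.
R = 165 + 0.49 × (135 − 165) = 165 + 0.49 × -30 = 150.3 → 150
G = 59 + 0.49 × (93 − 59) = 59 + 0.49 × 34 = 75.66 → 76
B = 36 + 0.49 × (93 − 36) = 36 + 0.49 × 57 = 63.93 → 64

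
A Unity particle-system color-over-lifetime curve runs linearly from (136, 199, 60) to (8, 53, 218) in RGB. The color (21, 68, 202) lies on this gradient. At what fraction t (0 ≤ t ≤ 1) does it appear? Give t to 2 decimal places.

0.90

Invert the lerp on the B channel (largest span, 158): t = (202 − 60) / (218 − 60) = 142/158 = 0.89873.
Check on R: (21 − 136)/(8 − 136) = 0.8984 ✓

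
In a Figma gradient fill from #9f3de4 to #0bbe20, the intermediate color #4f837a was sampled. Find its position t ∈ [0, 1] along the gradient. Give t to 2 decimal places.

0.54

Invert the lerp on the B channel (largest span, 196): t = (122 − 228) / (32 − 228) = -106/-196 = 0.54082.
Check on R: (79 − 159)/(11 − 159) = 0.5405 ✓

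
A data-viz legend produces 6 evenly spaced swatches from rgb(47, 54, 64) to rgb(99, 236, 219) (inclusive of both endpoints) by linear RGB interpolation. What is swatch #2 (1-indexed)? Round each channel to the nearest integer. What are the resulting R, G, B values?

With 6 swatches and endpoints inclusive, swatch 2 sits at t = (2 − 1)/(6 − 1) = 1/5 ≈ 0.2.
R = 47 + 0.2 × (99 − 47) = 57.4 → 57
G = 54 + 0.2 × (236 − 54) = 90.4 → 90
B = 64 + 0.2 × (219 − 64) = 95 → 95

(57, 90, 95)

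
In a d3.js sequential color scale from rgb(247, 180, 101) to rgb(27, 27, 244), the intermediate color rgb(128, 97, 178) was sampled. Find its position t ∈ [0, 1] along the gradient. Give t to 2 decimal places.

0.54

Invert the lerp on the R channel (largest span, 220): t = (128 − 247) / (27 − 247) = -119/-220 = 0.54091.
Check on G: (97 − 180)/(27 − 180) = 0.5425 ✓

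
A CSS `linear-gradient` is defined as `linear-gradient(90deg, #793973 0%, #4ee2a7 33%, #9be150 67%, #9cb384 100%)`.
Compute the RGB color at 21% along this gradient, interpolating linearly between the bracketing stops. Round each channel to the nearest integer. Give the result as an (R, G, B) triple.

21% lies between the 0% and 33% stops, so the local fraction is t = (21 − 0)/(33 − 0) = 21/33 ≈ 0.6364.
#793973 → (121, 57, 115); #4ee2a7 → (78, 226, 167).
R = 121 + 0.6364 × (78 − 121) = 93.635 → 94
G = 57 + 0.6364 × (226 − 57) = 164.552 → 165
B = 115 + 0.6364 × (167 − 115) = 148.093 → 148

(94, 165, 148)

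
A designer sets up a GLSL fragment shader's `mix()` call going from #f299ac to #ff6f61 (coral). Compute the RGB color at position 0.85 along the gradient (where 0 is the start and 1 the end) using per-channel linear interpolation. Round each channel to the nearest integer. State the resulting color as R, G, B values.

(253, 117, 108)

#f299ac → (242, 153, 172); #ff6f61 → (255, 111, 97).
R = 242 + 0.85 × (255 − 242) = 242 + 0.85 × 13 = 253.05 → 253
G = 153 + 0.85 × (111 − 153) = 153 + 0.85 × -42 = 117.3 → 117
B = 172 + 0.85 × (97 − 172) = 172 + 0.85 × -75 = 108.25 → 108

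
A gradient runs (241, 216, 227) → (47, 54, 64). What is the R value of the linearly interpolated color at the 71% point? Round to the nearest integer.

R = 241 + 0.71 × (47 − 241) = 103.26 → 103

103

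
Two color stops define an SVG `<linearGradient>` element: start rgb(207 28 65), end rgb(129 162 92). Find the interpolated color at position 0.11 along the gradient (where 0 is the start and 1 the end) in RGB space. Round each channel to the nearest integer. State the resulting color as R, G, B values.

(198, 43, 68)

R = 207 + 0.11 × (129 − 207) = 207 + 0.11 × -78 = 198.42 → 198
G = 28 + 0.11 × (162 − 28) = 28 + 0.11 × 134 = 42.74 → 43
B = 65 + 0.11 × (92 − 65) = 65 + 0.11 × 27 = 67.97 → 68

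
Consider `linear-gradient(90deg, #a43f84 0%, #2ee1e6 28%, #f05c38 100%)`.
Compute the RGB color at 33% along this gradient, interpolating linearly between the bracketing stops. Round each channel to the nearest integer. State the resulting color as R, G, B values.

33% lies between the 28% and 100% stops, so the local fraction is t = (33 − 28)/(100 − 28) = 5/72 ≈ 0.0694.
#2ee1e6 → (46, 225, 230); #f05c38 → (240, 92, 56).
R = 46 + 0.0694 × (240 − 46) = 59.464 → 59
G = 225 + 0.0694 × (92 − 225) = 215.77 → 216
B = 230 + 0.0694 × (56 − 230) = 217.924 → 218

(59, 216, 218)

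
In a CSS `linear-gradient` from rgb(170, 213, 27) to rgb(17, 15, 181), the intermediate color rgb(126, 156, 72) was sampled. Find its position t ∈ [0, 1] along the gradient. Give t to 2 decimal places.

Invert the lerp on the G channel (largest span, 198): t = (156 − 213) / (15 − 213) = -57/-198 = 0.28788.
Check on R: (126 − 170)/(17 − 170) = 0.2876 ✓

0.29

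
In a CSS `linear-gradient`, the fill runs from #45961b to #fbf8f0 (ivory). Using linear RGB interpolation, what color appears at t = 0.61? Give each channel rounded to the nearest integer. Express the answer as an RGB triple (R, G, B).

(180, 210, 157)

#45961b → (69, 150, 27); #fbf8f0 → (251, 248, 240).
R = 69 + 0.61 × (251 − 69) = 69 + 0.61 × 182 = 180.02 → 180
G = 150 + 0.61 × (248 − 150) = 150 + 0.61 × 98 = 209.78 → 210
B = 27 + 0.61 × (240 − 27) = 27 + 0.61 × 213 = 156.93 → 157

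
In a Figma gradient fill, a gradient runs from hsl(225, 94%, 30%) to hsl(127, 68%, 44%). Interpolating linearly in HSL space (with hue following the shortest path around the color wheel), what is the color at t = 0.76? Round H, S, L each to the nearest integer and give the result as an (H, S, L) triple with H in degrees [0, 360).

Hue arc: Δh = 127 − 225 = -98° (|Δh| ≤ 180, already the shorter path).
H = 225 + 0.76 × (-98) = 150.52 → 151°
S = 94 + 0.76 × (68 − 94) = 74.24 → 74%
L = 30 + 0.76 × (44 − 30) = 40.64 → 41%

(151, 74, 41)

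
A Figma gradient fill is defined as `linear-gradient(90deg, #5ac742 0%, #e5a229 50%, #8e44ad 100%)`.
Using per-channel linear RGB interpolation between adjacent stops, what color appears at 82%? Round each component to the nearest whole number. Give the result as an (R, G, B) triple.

(173, 102, 125)

82% lies between the 50% and 100% stops, so the local fraction is t = (82 − 50)/(100 − 50) = 32/50 ≈ 0.64.
#e5a229 → (229, 162, 41); #8e44ad → (142, 68, 173).
R = 229 + 0.64 × (142 − 229) = 173.32 → 173
G = 162 + 0.64 × (68 − 162) = 101.84 → 102
B = 41 + 0.64 × (173 − 41) = 125.48 → 125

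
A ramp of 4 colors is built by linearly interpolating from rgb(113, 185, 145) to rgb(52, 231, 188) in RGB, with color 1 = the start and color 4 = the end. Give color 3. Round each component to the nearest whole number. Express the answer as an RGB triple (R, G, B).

With 4 swatches and endpoints inclusive, swatch 3 sits at t = (3 − 1)/(4 − 1) = 2/3 ≈ 0.6667.
R = 113 + 0.6667 × (52 − 113) = 72.331 → 72
G = 185 + 0.6667 × (231 − 185) = 215.668 → 216
B = 145 + 0.6667 × (188 − 145) = 173.668 → 174

(72, 216, 174)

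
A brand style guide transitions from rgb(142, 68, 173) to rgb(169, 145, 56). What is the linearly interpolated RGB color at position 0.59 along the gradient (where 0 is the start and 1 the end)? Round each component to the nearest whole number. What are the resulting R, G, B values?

R = 142 + 0.59 × (169 − 142) = 142 + 0.59 × 27 = 157.93 → 158
G = 68 + 0.59 × (145 − 68) = 68 + 0.59 × 77 = 113.43 → 113
B = 173 + 0.59 × (56 − 173) = 173 + 0.59 × -117 = 103.97 → 104
So the blended color is (158, 113, 104), about #9e7168.

(158, 113, 104)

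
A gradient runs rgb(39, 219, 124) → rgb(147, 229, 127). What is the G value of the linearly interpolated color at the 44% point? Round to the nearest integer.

G = 219 + 0.44 × (229 − 219) = 223.4 → 223

223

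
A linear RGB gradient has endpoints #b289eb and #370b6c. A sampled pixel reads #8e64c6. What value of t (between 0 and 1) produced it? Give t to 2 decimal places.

0.29

Invert the lerp on the B channel (largest span, 127): t = (198 − 235) / (108 − 235) = -37/-127 = 0.29134.
Check on R: (142 − 178)/(55 − 178) = 0.2927 ✓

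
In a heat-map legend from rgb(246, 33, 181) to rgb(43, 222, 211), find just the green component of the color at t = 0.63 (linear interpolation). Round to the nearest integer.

152

G = 33 + 0.63 × (222 − 33) = 152.07 → 152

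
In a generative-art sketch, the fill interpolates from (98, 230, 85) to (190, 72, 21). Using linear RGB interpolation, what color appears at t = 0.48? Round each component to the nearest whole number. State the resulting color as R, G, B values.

(142, 154, 54)

R = 98 + 0.48 × (190 − 98) = 98 + 0.48 × 92 = 142.16 → 142
G = 230 + 0.48 × (72 − 230) = 230 + 0.48 × -158 = 154.16 → 154
B = 85 + 0.48 × (21 − 85) = 85 + 0.48 × -64 = 54.28 → 54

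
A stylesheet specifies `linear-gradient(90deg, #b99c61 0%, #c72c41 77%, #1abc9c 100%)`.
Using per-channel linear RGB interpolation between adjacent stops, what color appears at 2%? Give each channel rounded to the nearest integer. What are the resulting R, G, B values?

2% lies between the 0% and 77% stops, so the local fraction is t = (2 − 0)/(77 − 0) = 2/77 ≈ 0.026.
#b99c61 → (185, 156, 97); #c72c41 → (199, 44, 65).
R = 185 + 0.026 × (199 − 185) = 185.364 → 185
G = 156 + 0.026 × (44 − 156) = 153.088 → 153
B = 97 + 0.026 × (65 − 97) = 96.168 → 96

(185, 153, 96)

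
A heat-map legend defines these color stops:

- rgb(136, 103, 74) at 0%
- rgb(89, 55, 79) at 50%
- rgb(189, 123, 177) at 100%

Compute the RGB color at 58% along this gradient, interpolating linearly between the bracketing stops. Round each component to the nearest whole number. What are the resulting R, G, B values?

(105, 66, 95)

58% lies between the 50% and 100% stops, so the local fraction is t = (58 − 50)/(100 − 50) = 8/50 ≈ 0.16.
R = 89 + 0.16 × (189 − 89) = 105 → 105
G = 55 + 0.16 × (123 − 55) = 65.88 → 66
B = 79 + 0.16 × (177 − 79) = 94.68 → 95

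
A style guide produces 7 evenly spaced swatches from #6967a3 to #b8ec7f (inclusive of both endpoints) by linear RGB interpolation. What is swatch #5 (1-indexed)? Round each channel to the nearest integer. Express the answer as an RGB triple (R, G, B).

With 7 swatches and endpoints inclusive, swatch 5 sits at t = (5 − 1)/(7 − 1) = 4/6 ≈ 0.6667.
#6967a3 → (105, 103, 163); #b8ec7f → (184, 236, 127).
R = 105 + 0.6667 × (184 − 105) = 157.669 → 158
G = 103 + 0.6667 × (236 − 103) = 191.671 → 192
B = 163 + 0.6667 × (127 − 163) = 138.999 → 139

(158, 192, 139)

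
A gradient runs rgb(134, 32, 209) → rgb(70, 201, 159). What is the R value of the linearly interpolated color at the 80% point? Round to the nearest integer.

83

R = 134 + 0.8 × (70 − 134) = 82.8 → 83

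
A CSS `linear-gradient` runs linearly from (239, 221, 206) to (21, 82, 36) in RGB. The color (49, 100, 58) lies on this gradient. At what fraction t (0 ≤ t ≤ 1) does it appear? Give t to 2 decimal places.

0.87

Invert the lerp on the R channel (largest span, 218): t = (49 − 239) / (21 − 239) = -190/-218 = 0.87156.
Check on G: (100 − 221)/(82 − 221) = 0.8705 ✓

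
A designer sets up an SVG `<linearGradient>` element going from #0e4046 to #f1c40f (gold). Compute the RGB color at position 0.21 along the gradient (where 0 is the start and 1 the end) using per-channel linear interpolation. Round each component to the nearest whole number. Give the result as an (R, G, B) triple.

#0e4046 → (14, 64, 70); #f1c40f → (241, 196, 15).
R = 14 + 0.21 × (241 − 14) = 14 + 0.21 × 227 = 61.67 → 62
G = 64 + 0.21 × (196 − 64) = 64 + 0.21 × 132 = 91.72 → 92
B = 70 + 0.21 × (15 − 70) = 70 + 0.21 × -55 = 58.45 → 58

(62, 92, 58)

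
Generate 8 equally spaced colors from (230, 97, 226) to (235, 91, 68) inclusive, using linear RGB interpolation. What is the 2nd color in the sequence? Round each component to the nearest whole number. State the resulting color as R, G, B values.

(231, 96, 203)

With 8 swatches and endpoints inclusive, swatch 2 sits at t = (2 − 1)/(8 − 1) = 1/7 ≈ 0.1429.
R = 230 + 0.1429 × (235 − 230) = 230.714 → 231
G = 97 + 0.1429 × (91 − 97) = 96.143 → 96
B = 226 + 0.1429 × (68 − 226) = 203.422 → 203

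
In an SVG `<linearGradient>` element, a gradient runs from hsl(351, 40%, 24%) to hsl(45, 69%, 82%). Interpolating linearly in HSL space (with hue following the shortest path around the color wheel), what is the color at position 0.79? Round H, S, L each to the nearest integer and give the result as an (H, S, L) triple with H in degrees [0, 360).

Hue: 45 − 351 = -306°, but |-306| > 180 so the shorter arc goes the other way: Δh = -306 + 360 = 54°.
H = 351 + 0.79 × (54) = 393.66 → 394 → 394 mod 360 = 34°
S = 40 + 0.79 × (69 − 40) = 62.91 → 63%
L = 24 + 0.79 × (82 − 24) = 69.82 → 70%

(34, 63, 70)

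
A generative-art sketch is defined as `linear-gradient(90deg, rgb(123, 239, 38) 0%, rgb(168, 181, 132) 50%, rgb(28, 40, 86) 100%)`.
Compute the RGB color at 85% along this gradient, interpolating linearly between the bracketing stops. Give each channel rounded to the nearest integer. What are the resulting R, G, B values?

85% lies between the 50% and 100% stops, so the local fraction is t = (85 − 50)/(100 − 50) = 35/50 ≈ 0.7.
R = 168 + 0.7 × (28 − 168) = 70 → 70
G = 181 + 0.7 × (40 − 181) = 82.3 → 82
B = 132 + 0.7 × (86 − 132) = 99.8 → 100

(70, 82, 100)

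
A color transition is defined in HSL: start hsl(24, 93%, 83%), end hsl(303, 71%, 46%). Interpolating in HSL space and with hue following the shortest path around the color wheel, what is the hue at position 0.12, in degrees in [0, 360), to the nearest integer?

Hue: 303 − 24 = 279°, but |279| > 180 so the shorter arc goes the other way: Δh = 279 − 360 = -81°.
H = 24 + 0.12 × (-81) = 14.28 → 14°

14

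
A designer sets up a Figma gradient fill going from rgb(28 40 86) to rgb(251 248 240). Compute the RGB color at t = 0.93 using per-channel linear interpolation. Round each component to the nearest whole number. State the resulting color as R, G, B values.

(235, 233, 229)

R = 28 + 0.93 × (251 − 28) = 28 + 0.93 × 223 = 235.39 → 235
G = 40 + 0.93 × (248 − 40) = 40 + 0.93 × 208 = 233.44 → 233
B = 86 + 0.93 × (240 − 86) = 86 + 0.93 × 154 = 229.22 → 229
So the blended color is (235, 233, 229), about #ebe9e5.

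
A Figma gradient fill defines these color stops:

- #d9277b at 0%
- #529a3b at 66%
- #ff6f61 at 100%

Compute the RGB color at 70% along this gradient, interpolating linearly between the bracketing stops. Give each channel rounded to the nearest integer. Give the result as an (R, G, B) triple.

70% lies between the 66% and 100% stops, so the local fraction is t = (70 − 66)/(100 − 66) = 4/34 ≈ 0.1176.
#529a3b → (82, 154, 59); #ff6f61 → (255, 111, 97).
R = 82 + 0.1176 × (255 − 82) = 102.345 → 102
G = 154 + 0.1176 × (111 − 154) = 148.943 → 149
B = 59 + 0.1176 × (97 − 59) = 63.469 → 63

(102, 149, 63)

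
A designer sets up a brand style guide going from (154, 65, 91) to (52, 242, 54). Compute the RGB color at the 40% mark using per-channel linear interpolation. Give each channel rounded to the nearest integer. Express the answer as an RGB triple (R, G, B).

40% corresponds to t = 0.4.
R = 154 + 0.4 × (52 − 154) = 154 + 0.4 × -102 = 113.2 → 113
G = 65 + 0.4 × (242 − 65) = 65 + 0.4 × 177 = 135.8 → 136
B = 91 + 0.4 × (54 − 91) = 91 + 0.4 × -37 = 76.2 → 76
So the blended color is (113, 136, 76), about #71884c.

(113, 136, 76)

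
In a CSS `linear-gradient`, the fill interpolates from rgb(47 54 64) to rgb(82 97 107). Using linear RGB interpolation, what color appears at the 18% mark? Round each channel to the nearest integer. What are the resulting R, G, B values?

18% corresponds to t = 0.18.
R = 47 + 0.18 × (82 − 47) = 47 + 0.18 × 35 = 53.3 → 53
G = 54 + 0.18 × (97 − 54) = 54 + 0.18 × 43 = 61.74 → 62
B = 64 + 0.18 × (107 − 64) = 64 + 0.18 × 43 = 71.74 → 72
So the blended color is (53, 62, 72), about #353e48.

(53, 62, 72)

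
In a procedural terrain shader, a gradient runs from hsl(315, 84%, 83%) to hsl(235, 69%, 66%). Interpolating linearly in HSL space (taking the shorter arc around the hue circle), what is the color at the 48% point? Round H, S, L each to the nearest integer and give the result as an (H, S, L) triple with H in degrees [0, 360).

(277, 77, 75)

Hue arc: Δh = 235 − 315 = -80° (|Δh| ≤ 180, already the shorter path).
H = 315 + 0.48 × (-80) = 276.6 → 277°
S = 84 + 0.48 × (69 − 84) = 76.8 → 77%
L = 83 + 0.48 × (66 − 83) = 74.84 → 75%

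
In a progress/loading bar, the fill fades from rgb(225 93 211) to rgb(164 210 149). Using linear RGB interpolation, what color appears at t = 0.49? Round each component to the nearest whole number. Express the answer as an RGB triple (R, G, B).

R = 225 + 0.49 × (164 − 225) = 225 + 0.49 × -61 = 195.11 → 195
G = 93 + 0.49 × (210 − 93) = 93 + 0.49 × 117 = 150.33 → 150
B = 211 + 0.49 × (149 − 211) = 211 + 0.49 × -62 = 180.62 → 181
So the blended color is (195, 150, 181), about #c396b5.

(195, 150, 181)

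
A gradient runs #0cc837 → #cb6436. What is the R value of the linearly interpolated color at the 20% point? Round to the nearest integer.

R₁ = 12 (from #0cc837), R₂ = 203 (from #cb6436).
R = 12 + 0.2 × (203 − 12) = 50.2 → 50

50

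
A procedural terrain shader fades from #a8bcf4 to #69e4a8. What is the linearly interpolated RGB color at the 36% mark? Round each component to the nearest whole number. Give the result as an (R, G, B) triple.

(145, 202, 217)

#a8bcf4 → (168, 188, 244); #69e4a8 → (105, 228, 168).
36% corresponds to t = 0.36.
R = 168 + 0.36 × (105 − 168) = 168 + 0.36 × -63 = 145.32 → 145
G = 188 + 0.36 × (228 − 188) = 188 + 0.36 × 40 = 202.4 → 202
B = 244 + 0.36 × (168 − 244) = 244 + 0.36 × -76 = 216.64 → 217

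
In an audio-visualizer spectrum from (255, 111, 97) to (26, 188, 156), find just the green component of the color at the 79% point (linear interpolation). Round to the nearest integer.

G = 111 + 0.79 × (188 − 111) = 171.83 → 172

172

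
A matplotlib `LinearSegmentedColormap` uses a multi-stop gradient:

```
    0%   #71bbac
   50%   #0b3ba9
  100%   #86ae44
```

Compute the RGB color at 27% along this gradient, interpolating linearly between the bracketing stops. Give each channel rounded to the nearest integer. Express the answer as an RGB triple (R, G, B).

27% lies between the 0% and 50% stops, so the local fraction is t = (27 − 0)/(50 − 0) = 27/50 ≈ 0.54.
#71bbac → (113, 187, 172); #0b3ba9 → (11, 59, 169).
R = 113 + 0.54 × (11 − 113) = 57.92 → 58
G = 187 + 0.54 × (59 − 187) = 117.88 → 118
B = 172 + 0.54 × (169 − 172) = 170.38 → 170

(58, 118, 170)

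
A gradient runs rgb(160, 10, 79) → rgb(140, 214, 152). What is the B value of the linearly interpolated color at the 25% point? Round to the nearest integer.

B = 79 + 0.25 × (152 − 79) = 97.25 → 97

97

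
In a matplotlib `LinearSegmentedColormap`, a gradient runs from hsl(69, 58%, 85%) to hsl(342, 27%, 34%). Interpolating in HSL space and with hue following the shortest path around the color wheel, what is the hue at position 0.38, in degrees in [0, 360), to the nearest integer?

36

Hue: 342 − 69 = 273°, but |273| > 180 so the shorter arc goes the other way: Δh = 273 − 360 = -87°.
H = 69 + 0.38 × (-87) = 35.94 → 36°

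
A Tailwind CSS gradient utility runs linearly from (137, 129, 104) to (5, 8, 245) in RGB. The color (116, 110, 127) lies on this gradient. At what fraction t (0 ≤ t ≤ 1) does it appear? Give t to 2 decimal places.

Invert the lerp on the B channel (largest span, 141): t = (127 − 104) / (245 − 104) = 23/141 = 0.16312.
Check on R: (116 − 137)/(5 − 137) = 0.1591 ✓

0.16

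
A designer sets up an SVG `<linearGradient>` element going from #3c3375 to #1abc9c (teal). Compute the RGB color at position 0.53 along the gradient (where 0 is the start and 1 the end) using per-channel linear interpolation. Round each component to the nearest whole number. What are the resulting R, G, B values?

(42, 124, 138)

#3c3375 → (60, 51, 117); #1abc9c → (26, 188, 156).
R = 60 + 0.53 × (26 − 60) = 60 + 0.53 × -34 = 41.98 → 42
G = 51 + 0.53 × (188 − 51) = 51 + 0.53 × 137 = 123.61 → 124
B = 117 + 0.53 × (156 − 117) = 117 + 0.53 × 39 = 137.67 → 138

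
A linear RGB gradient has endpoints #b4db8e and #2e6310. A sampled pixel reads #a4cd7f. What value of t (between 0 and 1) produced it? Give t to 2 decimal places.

Invert the lerp on the R channel (largest span, 134): t = (164 − 180) / (46 − 180) = -16/-134 = 0.1194.
Check on G: (205 − 219)/(99 − 219) = 0.1167 ✓

0.12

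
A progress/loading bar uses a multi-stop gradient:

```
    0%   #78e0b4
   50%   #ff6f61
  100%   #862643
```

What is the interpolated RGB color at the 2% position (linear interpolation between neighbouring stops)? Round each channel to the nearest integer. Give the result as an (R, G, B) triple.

2% lies between the 0% and 50% stops, so the local fraction is t = (2 − 0)/(50 − 0) = 2/50 ≈ 0.04.
#78e0b4 → (120, 224, 180); #ff6f61 → (255, 111, 97).
R = 120 + 0.04 × (255 − 120) = 125.4 → 125
G = 224 + 0.04 × (111 − 224) = 219.48 → 219
B = 180 + 0.04 × (97 − 180) = 176.68 → 177

(125, 219, 177)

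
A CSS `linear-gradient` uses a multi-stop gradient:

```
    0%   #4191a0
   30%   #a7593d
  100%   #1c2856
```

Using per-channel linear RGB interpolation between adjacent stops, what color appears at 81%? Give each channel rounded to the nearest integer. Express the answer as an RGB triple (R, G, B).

(66, 53, 79)

81% lies between the 30% and 100% stops, so the local fraction is t = (81 − 30)/(100 − 30) = 51/70 ≈ 0.7286.
#a7593d → (167, 89, 61); #1c2856 → (28, 40, 86).
R = 167 + 0.7286 × (28 − 167) = 65.725 → 66
G = 89 + 0.7286 × (40 − 89) = 53.299 → 53
B = 61 + 0.7286 × (86 − 61) = 79.215 → 79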